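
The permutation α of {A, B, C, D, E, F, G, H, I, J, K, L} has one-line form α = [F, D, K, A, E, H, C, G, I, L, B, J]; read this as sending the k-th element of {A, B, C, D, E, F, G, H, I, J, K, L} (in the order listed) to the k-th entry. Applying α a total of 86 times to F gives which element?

D

Tracing F → H → … returns to F after 8 steps, so F lies in an 8-cycle (A, F, H, G, C, K, B, D).
On an 8-cycle, α^8 is the identity, so α^86 = α^6 there (86 ≡ 6 mod 8).
Advancing 6 steps from F: F → H → G → C → K → B → D.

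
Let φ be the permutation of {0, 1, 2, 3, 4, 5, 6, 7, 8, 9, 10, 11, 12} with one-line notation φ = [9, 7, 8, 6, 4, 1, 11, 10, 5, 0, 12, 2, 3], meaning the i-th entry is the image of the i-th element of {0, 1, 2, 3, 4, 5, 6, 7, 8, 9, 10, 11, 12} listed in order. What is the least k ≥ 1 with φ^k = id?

10

The disjoint-cycle form of φ has cycle lengths 10, 2, 1.
The order of φ is the least common multiple of its cycle lengths: lcm(10, 2) = 10.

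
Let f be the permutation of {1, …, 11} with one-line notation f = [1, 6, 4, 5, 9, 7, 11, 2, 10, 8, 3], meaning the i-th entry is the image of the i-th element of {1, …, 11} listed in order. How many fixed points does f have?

1

The fixed points (elements with f(x) = x) are {1}, so there is 1.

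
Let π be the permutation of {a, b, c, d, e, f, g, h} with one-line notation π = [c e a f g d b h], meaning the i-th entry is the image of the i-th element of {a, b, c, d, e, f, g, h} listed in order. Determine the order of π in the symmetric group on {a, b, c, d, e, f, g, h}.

6

Writing π as disjoint cycles, the cycle lengths are 3, 2, 2, 1.
The order of π is the least common multiple of its cycle lengths: lcm(3, 2, 2) = 6.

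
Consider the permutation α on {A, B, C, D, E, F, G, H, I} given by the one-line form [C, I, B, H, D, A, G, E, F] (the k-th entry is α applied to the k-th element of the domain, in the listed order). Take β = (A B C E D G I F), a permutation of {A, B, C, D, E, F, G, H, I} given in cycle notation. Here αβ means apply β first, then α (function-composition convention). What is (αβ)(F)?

C

β(F) = A, then α(A) = C; composing gives (αβ)(F) = C.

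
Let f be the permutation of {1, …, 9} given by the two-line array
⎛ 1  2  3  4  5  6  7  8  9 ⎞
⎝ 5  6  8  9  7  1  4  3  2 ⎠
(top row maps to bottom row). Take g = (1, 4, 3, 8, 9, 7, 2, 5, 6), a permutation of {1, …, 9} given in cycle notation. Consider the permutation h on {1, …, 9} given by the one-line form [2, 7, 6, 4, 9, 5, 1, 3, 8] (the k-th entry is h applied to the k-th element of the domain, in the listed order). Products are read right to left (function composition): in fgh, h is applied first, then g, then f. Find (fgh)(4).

Apply the permutations in order: h(4) = 4, then g(4) = 3, then f(3) = 8. So (fgh)(4) = 8.

8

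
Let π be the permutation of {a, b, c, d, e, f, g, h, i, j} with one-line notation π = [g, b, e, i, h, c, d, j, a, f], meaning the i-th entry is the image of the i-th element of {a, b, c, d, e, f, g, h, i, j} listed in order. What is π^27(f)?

Tracing f → c → … returns to f after 5 steps, so f lies in a 5-cycle (c e h j f).
Powers repeat with period 5 on this cycle, and 27 mod 5 = 2, so π^27(f) = π^2(f).
Stepping 2 places around the cycle: f → c → e.

e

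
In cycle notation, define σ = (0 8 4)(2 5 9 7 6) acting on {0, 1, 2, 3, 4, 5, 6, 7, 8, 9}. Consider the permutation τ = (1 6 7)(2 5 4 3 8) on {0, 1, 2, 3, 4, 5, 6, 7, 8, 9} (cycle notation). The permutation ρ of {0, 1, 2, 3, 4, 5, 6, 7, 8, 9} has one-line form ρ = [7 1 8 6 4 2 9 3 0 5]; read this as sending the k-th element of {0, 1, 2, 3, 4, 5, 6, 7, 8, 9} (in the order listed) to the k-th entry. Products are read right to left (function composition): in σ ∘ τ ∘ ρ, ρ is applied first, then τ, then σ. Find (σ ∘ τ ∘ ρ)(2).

5

Chase 2: ρ(2) = 8; τ(8) = 2; σ(2) = 5. Hence (σ ∘ τ ∘ ρ)(2) = 5.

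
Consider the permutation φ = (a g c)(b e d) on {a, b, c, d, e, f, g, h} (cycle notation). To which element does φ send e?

d

Within (b e d), e ↦ d.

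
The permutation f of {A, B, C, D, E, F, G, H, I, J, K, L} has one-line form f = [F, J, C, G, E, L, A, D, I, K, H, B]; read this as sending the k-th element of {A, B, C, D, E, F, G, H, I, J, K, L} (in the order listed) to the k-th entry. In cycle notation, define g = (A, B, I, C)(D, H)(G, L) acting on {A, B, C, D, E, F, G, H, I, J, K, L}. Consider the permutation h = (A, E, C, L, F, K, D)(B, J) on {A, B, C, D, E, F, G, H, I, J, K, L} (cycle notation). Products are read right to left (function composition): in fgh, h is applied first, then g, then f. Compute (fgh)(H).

Chase H: h(H) = H; g(H) = D; f(D) = G. Hence (fgh)(H) = G.

G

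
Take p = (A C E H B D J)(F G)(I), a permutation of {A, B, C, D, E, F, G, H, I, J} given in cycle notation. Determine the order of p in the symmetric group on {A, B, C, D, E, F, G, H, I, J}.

The cycle type of p is (7, 2, 1).
The order of p is the least common multiple of its cycle lengths: lcm(7, 2) = 14.

14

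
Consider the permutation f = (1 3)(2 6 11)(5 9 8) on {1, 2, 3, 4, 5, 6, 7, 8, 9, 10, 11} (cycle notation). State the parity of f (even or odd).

odd

The cycle lengths are 3, 3, 2, 1, 1, 1.
A cycle is odd iff its length is even; f has 1 even-length cycle, so sgn(f) = (−1)^1 and f is odd.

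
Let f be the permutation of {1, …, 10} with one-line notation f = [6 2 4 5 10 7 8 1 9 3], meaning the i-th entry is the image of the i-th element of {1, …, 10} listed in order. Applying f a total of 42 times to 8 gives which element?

Tracing 8 → 1 → … returns to 8 after 4 steps, so 8 lies in a 4-cycle (1 6 7 8).
Since the cycle has length 4, f^42 acts on it the same as f^2 (42 mod 4 = 2).
Stepping 2 places around the cycle: 8 → 1 → 6.

6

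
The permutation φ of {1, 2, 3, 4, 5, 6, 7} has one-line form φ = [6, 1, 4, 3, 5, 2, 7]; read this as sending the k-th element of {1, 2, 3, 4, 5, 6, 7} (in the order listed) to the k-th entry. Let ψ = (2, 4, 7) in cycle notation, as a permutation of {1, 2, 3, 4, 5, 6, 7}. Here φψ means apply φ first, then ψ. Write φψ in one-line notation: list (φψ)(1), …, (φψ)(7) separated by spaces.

6 1 7 3 5 4 2

(φψ)(x) = ψ(φ(x)). Computing each image: ψ(φ(1)) = ψ(6) = 6, ψ(φ(2)) = ψ(1) = 1, ψ(φ(3)) = ψ(4) = 7, ψ(φ(4)) = ψ(3) = 3, ψ(φ(5)) = ψ(5) = 5, ψ(φ(6)) = ψ(2) = 4, ψ(φ(7)) = ψ(7) = 2.
Hence φψ = [6 1 7 3 5 4 2].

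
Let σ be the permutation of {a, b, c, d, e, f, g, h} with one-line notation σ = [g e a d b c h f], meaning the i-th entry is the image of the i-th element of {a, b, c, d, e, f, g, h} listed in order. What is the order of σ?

The disjoint-cycle form of σ has cycle lengths 5, 2, 1.
Since disjoint cycles commute, ord(σ) = lcm(5, 2) = 10.

10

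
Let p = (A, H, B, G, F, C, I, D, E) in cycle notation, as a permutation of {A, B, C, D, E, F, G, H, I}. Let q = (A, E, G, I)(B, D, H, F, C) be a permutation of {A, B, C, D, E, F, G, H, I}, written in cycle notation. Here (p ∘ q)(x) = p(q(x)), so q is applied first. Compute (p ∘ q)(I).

H

(p ∘ q)(I) = p(q(I)). q(I) = A, then p(A) = H. So (p ∘ q)(I) = H.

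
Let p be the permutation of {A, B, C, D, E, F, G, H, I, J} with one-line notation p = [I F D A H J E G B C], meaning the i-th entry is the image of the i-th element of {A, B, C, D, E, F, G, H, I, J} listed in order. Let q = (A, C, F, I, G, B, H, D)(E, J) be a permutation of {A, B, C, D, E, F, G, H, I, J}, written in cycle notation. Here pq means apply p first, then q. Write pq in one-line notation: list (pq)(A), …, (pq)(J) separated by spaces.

G I A C D E J B H F

For each element, apply p then q: A → I → G; B → F → I; C → D → A; D → A → C; E → H → D; F → J → E; G → E → J; H → G → B; I → B → H; J → C → F.
Collecting the images, pq = [G I A C D E J B H F].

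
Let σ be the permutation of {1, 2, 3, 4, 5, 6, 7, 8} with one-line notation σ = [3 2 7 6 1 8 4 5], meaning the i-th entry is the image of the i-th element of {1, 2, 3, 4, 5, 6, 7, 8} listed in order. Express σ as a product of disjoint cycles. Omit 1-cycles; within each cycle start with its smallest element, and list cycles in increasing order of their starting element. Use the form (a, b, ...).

Start at 1 and follow images: 1 → 3 → 7 → 4 → 6 → 8 → 5 → 1, giving the cycle (1, 3, 7, 4, 6, 8, 5).
Repeating from the next unused element and collecting all non-trivial cycles gives (1, 3, 7, 4, 6, 8, 5).

(1, 3, 7, 4, 6, 8, 5)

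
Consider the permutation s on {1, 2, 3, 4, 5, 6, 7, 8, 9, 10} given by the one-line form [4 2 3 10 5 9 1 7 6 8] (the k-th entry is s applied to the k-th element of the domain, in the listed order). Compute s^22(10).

7

Tracing 10 → 8 → … returns to 10 after 5 steps, so 10 lies in a 5-cycle (1, 4, 10, 8, 7).
On a 5-cycle, s^5 is the identity, so s^22 = s^2 there (22 ≡ 2 mod 5).
Stepping 2 places around the cycle: 10 → 8 → 7.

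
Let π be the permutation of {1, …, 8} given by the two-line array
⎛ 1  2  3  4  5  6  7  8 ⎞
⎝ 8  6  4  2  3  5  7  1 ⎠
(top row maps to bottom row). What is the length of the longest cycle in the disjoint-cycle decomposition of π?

Decomposing into disjoint cycles gives (1 8)(2 6 5 3 4); the longest has length 5.

5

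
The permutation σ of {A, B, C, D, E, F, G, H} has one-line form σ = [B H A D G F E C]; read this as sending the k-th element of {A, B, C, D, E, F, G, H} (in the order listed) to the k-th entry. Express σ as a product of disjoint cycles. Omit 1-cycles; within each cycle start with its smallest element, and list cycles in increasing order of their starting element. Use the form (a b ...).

(A B H C)(E G)

Iterating σ from A gives A → B → H → C → A; that is the 4-cycle (A B H C).
Repeating from the next unused element and collecting all non-trivial cycles gives (A B H C)(E G).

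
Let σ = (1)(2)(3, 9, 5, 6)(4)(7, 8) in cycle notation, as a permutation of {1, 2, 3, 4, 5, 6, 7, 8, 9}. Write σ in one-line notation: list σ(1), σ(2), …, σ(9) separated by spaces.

1 2 9 4 6 3 8 7 5

Reading each image from the cycles: 1→1, 2→2, 3→9, 4→4, 5→6, 6→3, 7→8, 8→7, 9→5.
So the one-line form is 1 2 9 4 6 3 8 7 5.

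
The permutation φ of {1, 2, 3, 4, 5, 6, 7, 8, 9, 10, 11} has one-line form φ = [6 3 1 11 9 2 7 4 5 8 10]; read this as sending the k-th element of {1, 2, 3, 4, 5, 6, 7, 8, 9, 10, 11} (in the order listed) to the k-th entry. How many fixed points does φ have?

1

The fixed points (elements with φ(x) = x) are {7}, so there is 1.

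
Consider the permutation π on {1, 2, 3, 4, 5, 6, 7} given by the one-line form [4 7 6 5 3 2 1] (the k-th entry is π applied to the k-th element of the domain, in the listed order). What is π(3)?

6

3 is element number 3 of the domain, and entry number 3 of the one-line form is 6, so π(3) = 6.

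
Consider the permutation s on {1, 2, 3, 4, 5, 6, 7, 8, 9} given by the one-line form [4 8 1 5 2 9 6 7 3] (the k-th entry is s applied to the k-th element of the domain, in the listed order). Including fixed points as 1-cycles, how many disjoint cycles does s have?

The cycle decomposition is (1 4 5 2 8 7 6 9 3), which has 1 cycle (counting 1-cycles).

1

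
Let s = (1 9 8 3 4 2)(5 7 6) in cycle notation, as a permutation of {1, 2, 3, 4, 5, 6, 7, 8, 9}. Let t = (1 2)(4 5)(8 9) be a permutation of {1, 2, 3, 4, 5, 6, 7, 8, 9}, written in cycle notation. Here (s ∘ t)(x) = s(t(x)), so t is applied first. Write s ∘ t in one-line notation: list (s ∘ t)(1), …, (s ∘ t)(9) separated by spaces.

1 9 4 7 2 5 6 8 3

(s ∘ t)(x) = s(t(x)). Computing each image: s(t(1)) = s(2) = 1, s(t(2)) = s(1) = 9, s(t(3)) = s(3) = 4, s(t(4)) = s(5) = 7, s(t(5)) = s(4) = 2, s(t(6)) = s(6) = 5, s(t(7)) = s(7) = 6, s(t(8)) = s(9) = 8, s(t(9)) = s(8) = 3.
Hence s ∘ t = [1 9 4 7 2 5 6 8 3].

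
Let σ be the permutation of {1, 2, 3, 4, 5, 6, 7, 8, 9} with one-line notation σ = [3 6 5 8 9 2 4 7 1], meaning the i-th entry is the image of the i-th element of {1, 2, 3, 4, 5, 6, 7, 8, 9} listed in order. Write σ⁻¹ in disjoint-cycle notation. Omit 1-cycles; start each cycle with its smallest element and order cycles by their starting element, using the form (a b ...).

(1 9 5 3)(2 6)(4 7 8)

First write σ in disjoint cycles: (1 3 5 9)(2 6)(4 8 7).
The inverse reverses every cycle; in canonical form, σ⁻¹ = (1 9 5 3)(2 6)(4 7 8).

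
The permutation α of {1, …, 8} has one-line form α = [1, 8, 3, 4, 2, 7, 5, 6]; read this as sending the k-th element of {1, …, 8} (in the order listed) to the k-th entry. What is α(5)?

5 is element number 5 of the domain, and entry number 5 of the one-line form is 2, so α(5) = 2.

2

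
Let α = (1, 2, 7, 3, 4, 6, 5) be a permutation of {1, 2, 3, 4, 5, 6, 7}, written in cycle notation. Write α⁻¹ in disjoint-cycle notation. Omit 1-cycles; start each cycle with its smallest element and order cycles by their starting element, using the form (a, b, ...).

The inverse reverses each cycle.
Reversing each cycle of α and rotating so the smallest element leads gives (1, 5, 6, 4, 3, 7, 2).

(1, 5, 6, 4, 3, 7, 2)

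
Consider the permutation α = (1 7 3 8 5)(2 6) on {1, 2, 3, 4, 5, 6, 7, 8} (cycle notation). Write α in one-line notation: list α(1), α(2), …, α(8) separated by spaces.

Each element maps to the next entry in its cycle (wrapping to the front): 1→7, 2→6, 3→8, 4→4, 5→1, 6→2, 7→3, 8→5.
So the one-line form is 7 6 8 4 1 2 3 5.

7 6 8 4 1 2 3 5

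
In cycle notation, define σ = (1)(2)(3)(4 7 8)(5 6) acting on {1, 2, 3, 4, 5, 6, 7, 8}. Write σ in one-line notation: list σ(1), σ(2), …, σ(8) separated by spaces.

Reading each image from the cycles: 1↦1, 2↦2, 3↦3, 4↦7, 5↦6, 6↦5, 7↦8, 8↦4.
So the one-line form is 1 2 3 7 6 5 8 4.

1 2 3 7 6 5 8 4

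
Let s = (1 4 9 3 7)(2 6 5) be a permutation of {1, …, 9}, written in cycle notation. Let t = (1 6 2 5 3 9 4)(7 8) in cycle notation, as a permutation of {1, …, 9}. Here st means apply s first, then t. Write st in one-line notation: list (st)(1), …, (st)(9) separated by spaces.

(st)(x) = t(s(x)). Computing each image: t(s(1)) = t(4) = 1, t(s(2)) = t(6) = 2, t(s(3)) = t(7) = 8, t(s(4)) = t(9) = 4, t(s(5)) = t(2) = 5, t(s(6)) = t(5) = 3, t(s(7)) = t(1) = 6, t(s(8)) = t(8) = 7, t(s(9)) = t(3) = 9.
Hence st = [1 2 8 4 5 3 6 7 9].

1 2 8 4 5 3 6 7 9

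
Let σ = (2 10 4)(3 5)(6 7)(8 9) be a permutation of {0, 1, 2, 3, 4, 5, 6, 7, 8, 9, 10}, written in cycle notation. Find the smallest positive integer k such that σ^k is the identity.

The cycle type of σ is (3, 2, 2, 2, 1, 1).
The order of σ is the least common multiple of its cycle lengths: lcm(3, 2, 2, 2) = 6.

6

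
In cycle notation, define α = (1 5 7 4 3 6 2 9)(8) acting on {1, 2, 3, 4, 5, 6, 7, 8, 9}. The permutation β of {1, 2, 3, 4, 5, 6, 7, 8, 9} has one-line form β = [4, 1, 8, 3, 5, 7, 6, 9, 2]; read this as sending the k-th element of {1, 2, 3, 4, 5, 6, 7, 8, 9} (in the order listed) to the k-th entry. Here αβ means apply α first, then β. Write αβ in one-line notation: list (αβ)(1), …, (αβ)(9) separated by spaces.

5 2 7 8 6 1 3 9 4

(αβ)(x) = β(α(x)). Computing each image: β(α(1)) = β(5) = 5, β(α(2)) = β(9) = 2, β(α(3)) = β(6) = 7, β(α(4)) = β(3) = 8, β(α(5)) = β(7) = 6, β(α(6)) = β(2) = 1, β(α(7)) = β(4) = 3, β(α(8)) = β(8) = 9, β(α(9)) = β(1) = 4.
Hence αβ = [5 2 7 8 6 1 3 9 4].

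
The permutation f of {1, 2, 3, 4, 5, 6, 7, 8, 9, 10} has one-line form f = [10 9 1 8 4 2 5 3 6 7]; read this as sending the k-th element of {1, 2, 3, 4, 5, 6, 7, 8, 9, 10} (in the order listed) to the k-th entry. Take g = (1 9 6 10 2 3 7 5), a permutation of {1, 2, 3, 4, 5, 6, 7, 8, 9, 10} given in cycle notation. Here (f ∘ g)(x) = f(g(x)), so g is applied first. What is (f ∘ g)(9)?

g(9) = 6, then f(6) = 2; composing gives (f ∘ g)(9) = 2.

2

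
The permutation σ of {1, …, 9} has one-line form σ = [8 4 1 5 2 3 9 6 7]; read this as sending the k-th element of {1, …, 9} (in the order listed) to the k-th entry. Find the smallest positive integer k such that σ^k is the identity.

Decomposing into disjoint cycles gives cycle lengths 4, 3, 2.
The order of σ is the least common multiple of its cycle lengths: lcm(4, 3, 2) = 12.

12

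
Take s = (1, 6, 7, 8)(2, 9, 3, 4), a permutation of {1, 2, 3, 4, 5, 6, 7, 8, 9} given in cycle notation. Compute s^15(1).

1 lies in the 4-cycle (1, 6, 7, 8).
On a 4-cycle, s^4 is the identity, so s^15 = s^3 there (15 ≡ 3 mod 4).
Advancing 3 steps from 1: 1 → 6 → 7 → 8.

8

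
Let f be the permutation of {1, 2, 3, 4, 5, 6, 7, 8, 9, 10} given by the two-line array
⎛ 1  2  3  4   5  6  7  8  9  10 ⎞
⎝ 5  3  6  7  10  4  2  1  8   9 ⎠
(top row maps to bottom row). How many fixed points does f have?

No element satisfies f(x) = x, so there are 0 fixed points.

0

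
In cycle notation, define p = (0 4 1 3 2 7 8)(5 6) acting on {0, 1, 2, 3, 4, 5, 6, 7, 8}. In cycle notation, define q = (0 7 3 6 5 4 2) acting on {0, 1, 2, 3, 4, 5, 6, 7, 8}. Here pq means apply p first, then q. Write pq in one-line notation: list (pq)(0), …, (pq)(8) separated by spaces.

2 6 3 0 1 5 4 8 7

For each element, apply p then q: 0 → 4 → 2; 1 → 3 → 6; 2 → 7 → 3; 3 → 2 → 0; 4 → 1 → 1; 5 → 6 → 5; 6 → 5 → 4; 7 → 8 → 8; 8 → 0 → 7.
So pq in one-line form is 2 6 3 0 1 5 4 8 7.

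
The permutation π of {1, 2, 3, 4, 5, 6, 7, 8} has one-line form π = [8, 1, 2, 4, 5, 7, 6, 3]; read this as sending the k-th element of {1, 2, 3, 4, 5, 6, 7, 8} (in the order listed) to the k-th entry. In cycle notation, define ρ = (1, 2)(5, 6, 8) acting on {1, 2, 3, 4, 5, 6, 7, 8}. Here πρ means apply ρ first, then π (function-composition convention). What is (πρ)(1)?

1

ρ(1) = 2, then π(2) = 1; composing gives (πρ)(1) = 1.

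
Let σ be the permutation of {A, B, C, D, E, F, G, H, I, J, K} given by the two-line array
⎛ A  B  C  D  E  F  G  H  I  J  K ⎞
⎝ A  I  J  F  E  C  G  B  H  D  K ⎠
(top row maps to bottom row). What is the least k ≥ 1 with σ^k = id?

The disjoint-cycle form of σ has cycle lengths 4, 3, 1, 1, 1, 1.
Since disjoint cycles commute, ord(σ) = lcm(4, 3) = 12.

12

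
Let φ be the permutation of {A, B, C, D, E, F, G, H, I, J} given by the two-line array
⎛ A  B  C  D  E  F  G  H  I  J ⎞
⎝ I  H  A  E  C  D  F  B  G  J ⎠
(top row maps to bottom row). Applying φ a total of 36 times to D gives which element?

E

Tracing D → E → … returns to D after 7 steps, so D lies in a 7-cycle (A I G F D E C).
On a 7-cycle, φ^7 is the identity, so φ^36 = φ^1 there (36 ≡ 1 mod 7).
Advancing 1 step from D: D → E.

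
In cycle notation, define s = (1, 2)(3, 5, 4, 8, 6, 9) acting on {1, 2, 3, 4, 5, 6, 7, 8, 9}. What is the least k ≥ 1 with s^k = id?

The disjoint cycles have lengths 6, 2, 1.
The order of s is the least common multiple of its cycle lengths: lcm(6, 2) = 6.

6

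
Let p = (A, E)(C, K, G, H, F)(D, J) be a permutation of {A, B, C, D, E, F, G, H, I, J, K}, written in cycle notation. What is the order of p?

10

The cycle type of p is (5, 2, 2, 1, 1).
Since disjoint cycles commute, ord(p) = lcm(5, 2, 2) = 10.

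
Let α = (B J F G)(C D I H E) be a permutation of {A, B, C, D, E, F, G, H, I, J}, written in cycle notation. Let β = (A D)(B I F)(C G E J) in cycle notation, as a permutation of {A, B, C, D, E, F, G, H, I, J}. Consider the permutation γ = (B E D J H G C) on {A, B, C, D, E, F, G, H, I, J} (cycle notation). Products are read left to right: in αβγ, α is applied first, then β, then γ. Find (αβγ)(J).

Chase J: α(J) = F; β(F) = B; γ(B) = E. Hence (αβγ)(J) = E.

E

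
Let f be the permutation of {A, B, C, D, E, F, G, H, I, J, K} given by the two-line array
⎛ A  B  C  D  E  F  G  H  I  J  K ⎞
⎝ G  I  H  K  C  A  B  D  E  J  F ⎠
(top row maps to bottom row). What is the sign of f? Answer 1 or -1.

In disjoint-cycle form the cycle lengths are 10, 1.
A cycle is odd iff its length is even; f has 1 even-length cycle, so sgn(f) = (−1)^1 and f is odd.

-1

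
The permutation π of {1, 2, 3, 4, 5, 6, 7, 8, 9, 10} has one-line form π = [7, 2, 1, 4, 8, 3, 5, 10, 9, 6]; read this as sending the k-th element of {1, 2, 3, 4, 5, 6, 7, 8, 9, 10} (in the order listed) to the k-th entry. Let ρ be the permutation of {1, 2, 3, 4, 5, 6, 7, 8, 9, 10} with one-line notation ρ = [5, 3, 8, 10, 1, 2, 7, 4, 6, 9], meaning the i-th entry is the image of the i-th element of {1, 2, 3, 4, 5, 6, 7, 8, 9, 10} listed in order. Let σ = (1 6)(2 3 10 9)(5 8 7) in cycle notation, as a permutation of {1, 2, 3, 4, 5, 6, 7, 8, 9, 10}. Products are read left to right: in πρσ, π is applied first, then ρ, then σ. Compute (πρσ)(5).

Chase 5: π(5) = 8; ρ(8) = 4; σ(4) = 4. Hence (πρσ)(5) = 4.

4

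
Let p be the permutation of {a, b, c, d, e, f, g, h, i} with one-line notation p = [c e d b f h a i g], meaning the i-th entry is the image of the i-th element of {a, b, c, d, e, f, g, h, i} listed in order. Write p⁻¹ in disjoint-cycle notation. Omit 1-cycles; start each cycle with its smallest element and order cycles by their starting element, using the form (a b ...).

The cycle decomposition of p is (a c d b e f h i g).
Reversing each cycle (and rotating so the smallest element leads) gives p⁻¹ = (a g i h f e b d c).

(a g i h f e b d c)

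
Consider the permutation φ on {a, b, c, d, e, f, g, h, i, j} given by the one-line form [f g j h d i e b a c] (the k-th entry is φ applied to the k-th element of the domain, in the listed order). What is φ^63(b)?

d

Tracing b → g → … returns to b after 5 steps, so b lies in a 5-cycle (b g e d h).
Since the cycle has length 5, φ^63 acts on it the same as φ^3 (63 mod 5 = 3).
Advancing 3 steps from b: b → g → e → d.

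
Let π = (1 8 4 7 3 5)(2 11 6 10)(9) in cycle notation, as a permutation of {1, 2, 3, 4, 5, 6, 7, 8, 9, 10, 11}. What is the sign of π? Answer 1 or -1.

The cycle lengths are 6, 4, 1.
A cycle is odd iff its length is even; π has 2 even-length cycles, so sgn(π) = (−1)^2 and π is even.

1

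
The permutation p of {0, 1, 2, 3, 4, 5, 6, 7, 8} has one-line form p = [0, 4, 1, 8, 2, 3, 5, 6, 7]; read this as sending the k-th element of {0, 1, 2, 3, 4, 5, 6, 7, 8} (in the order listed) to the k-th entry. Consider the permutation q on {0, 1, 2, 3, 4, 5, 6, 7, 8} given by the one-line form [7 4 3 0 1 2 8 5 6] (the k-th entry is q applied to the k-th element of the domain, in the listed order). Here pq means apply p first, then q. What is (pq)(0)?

7

p(0) = 0, then q(0) = 7; composing gives (pq)(0) = 7.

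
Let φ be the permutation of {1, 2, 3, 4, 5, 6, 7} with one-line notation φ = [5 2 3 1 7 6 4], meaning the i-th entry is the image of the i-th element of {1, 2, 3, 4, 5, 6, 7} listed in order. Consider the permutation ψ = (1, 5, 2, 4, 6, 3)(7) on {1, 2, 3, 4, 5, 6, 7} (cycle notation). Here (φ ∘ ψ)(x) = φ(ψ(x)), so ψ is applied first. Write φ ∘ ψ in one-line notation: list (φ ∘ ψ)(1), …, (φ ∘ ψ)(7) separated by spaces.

7 1 5 6 2 3 4

Chase each element through ψ then φ: 1 → 5 → 7; 2 → 4 → 1; 3 → 1 → 5; 4 → 6 → 6; 5 → 2 → 2; 6 → 3 → 3; 7 → 7 → 4.
Collecting the images, φ ∘ ψ = [7 1 5 6 2 3 4].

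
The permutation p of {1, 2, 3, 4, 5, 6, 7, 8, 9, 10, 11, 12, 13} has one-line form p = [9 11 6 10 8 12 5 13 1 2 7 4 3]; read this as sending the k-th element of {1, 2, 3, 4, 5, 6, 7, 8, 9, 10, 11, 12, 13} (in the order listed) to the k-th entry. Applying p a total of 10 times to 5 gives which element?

Tracing 5 → 8 → … returns to 5 after 11 steps, so 5 lies in an 11-cycle (2 11 7 5 8 13 3 6 12 4 10).
Stepping 10 places around the cycle: 5 → 8 → 13 → 3 → 6 → 12 → 4 → 10 → 2 → 11 → 7.

7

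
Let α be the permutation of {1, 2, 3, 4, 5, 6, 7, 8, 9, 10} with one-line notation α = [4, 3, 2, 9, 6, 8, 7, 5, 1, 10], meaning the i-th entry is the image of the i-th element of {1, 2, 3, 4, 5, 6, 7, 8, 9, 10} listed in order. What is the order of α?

6

Decomposing into disjoint cycles gives cycle lengths 3, 3, 2, 1, 1.
The order of α is the least common multiple of its cycle lengths: lcm(3, 3, 2) = 6.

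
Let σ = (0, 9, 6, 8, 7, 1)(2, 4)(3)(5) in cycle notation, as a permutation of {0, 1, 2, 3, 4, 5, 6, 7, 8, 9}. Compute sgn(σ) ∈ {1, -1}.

The cycle lengths are 6, 2, 1, 1.
A cycle of length ℓ contributes ℓ−1 transpositions, so σ is a product of 5 + 1 = 6 transpositions — even.

1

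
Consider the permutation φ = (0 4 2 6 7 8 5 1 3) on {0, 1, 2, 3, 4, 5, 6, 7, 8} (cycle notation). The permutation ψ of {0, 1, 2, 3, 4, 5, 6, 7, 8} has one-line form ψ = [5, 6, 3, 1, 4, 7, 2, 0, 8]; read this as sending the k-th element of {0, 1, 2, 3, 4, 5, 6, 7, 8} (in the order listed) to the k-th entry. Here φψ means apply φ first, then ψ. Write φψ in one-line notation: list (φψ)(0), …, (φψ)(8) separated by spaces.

For each element, apply φ then ψ: 0 → 4 → 4; 1 → 3 → 1; 2 → 6 → 2; 3 → 0 → 5; 4 → 2 → 3; 5 → 1 → 6; 6 → 7 → 0; 7 → 8 → 8; 8 → 5 → 7.
Collecting the images, φψ = [4 1 2 5 3 6 0 8 7].

4 1 2 5 3 6 0 8 7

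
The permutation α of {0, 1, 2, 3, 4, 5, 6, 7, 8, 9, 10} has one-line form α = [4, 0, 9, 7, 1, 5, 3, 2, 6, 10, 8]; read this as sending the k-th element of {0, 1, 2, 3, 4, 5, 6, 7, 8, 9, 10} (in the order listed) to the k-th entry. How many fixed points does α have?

1

The fixed points (elements with α(x) = x) are {5}, so there is 1.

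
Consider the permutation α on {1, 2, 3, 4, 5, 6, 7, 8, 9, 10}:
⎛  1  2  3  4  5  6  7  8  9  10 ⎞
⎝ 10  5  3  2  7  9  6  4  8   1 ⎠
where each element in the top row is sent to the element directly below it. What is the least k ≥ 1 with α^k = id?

14

Writing α as disjoint cycles, the cycle lengths are 7, 2, 1.
The order of α is the least common multiple of its cycle lengths: lcm(7, 2) = 14.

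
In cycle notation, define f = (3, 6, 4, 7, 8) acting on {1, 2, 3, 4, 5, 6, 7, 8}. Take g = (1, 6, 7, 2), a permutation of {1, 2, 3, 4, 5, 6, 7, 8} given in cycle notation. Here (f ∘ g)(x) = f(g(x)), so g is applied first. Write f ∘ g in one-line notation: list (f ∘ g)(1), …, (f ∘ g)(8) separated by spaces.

For each element, apply g then f: 1 → 6 → 4; 2 → 1 → 1; 3 → 3 → 6; 4 → 4 → 7; 5 → 5 → 5; 6 → 7 → 8; 7 → 2 → 2; 8 → 8 → 3.
Collecting the images, f ∘ g = [4 1 6 7 5 8 2 3].

4 1 6 7 5 8 2 3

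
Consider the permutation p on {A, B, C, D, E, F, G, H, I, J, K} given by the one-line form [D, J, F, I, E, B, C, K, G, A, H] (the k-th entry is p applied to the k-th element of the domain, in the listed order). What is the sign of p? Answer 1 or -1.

1

In disjoint-cycle form the cycle lengths are 8, 2, 1.
A cycle is odd iff its length is even; p has 2 even-length cycles, so sgn(p) = (−1)^2 and p is even.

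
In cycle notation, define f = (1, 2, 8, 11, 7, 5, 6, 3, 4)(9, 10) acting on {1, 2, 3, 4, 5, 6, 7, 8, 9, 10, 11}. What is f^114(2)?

2 lies in the 9-cycle (1, 2, 8, 11, 7, 5, 6, 3, 4).
Powers repeat with period 9 on this cycle, and 114 mod 9 = 6, so f^114(2) = f^6(2).
Advancing 6 steps from 2: 2 → 8 → 11 → 7 → 5 → 6 → 3.

3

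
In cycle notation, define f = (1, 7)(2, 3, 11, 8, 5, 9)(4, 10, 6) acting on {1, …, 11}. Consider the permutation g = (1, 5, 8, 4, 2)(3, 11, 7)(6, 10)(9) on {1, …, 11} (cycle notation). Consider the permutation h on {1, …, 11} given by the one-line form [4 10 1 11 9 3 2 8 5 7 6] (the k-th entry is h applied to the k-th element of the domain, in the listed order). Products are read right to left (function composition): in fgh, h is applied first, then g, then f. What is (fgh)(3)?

Chase 3: h(3) = 1; g(1) = 5; f(5) = 9. Hence (fgh)(3) = 9.

9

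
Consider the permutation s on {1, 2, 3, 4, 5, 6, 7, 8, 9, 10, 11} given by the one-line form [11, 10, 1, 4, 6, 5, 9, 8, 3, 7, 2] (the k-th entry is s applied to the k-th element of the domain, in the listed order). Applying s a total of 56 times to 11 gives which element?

Tracing 11 → 2 → … returns to 11 after 7 steps, so 11 lies in a 7-cycle (1 11 2 10 7 9 3).
Powers repeat with period 7 on this cycle, and 56 mod 7 = 0, so s^56(11) = s^0(11).
So s^56(11) = 11.

11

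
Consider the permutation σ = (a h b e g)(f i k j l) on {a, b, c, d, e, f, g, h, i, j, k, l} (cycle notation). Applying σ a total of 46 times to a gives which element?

h

a lies in the 5-cycle (a h b e g).
Powers repeat with period 5 on this cycle, and 46 mod 5 = 1, so σ^46(a) = σ^1(a).
Stepping 1 place around the cycle: a → h.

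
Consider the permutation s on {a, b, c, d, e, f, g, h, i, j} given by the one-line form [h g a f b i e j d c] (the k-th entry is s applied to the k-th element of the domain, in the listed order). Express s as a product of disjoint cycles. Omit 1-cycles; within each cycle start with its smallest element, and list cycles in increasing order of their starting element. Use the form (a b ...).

Start at a and follow images: a → h → j → c → a, giving the cycle (a h j c).
Continuing from each remaining unvisited element yields (a h j c)(b g e)(d f i).

(a h j c)(b g e)(d f i)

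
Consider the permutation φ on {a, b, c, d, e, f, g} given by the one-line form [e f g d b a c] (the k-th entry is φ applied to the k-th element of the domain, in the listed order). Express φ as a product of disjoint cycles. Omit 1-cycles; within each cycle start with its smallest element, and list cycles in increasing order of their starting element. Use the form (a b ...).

From a: a → e → b → f → a, closing the cycle (a e b f).
Repeating from the next unused element and collecting all non-trivial cycles gives (a e b f)(c g).

(a e b f)(c g)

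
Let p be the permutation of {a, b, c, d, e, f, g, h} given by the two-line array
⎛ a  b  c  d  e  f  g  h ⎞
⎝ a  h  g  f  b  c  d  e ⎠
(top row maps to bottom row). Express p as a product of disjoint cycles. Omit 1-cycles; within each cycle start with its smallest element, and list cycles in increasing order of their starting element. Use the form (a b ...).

(b h e)(c g d f)

Iterating p from b gives b → h → e → b; that is the 3-cycle (b h e).
Repeating from the next unused element and collecting all non-trivial cycles gives (b h e)(c g d f).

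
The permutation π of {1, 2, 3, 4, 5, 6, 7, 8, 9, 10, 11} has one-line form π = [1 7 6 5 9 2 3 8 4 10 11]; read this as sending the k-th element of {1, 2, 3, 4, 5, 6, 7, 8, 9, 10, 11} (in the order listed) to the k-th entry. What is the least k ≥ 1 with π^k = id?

12

Writing π as disjoint cycles, the cycle lengths are 4, 3, 1, 1, 1, 1.
Since disjoint cycles commute, ord(π) = lcm(4, 3) = 12.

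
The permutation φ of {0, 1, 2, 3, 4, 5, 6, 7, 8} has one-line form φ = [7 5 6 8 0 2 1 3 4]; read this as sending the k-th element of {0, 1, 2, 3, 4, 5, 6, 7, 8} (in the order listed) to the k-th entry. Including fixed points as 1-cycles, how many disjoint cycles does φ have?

The cycle decomposition is (0, 7, 3, 8, 4)(1, 5, 2, 6), which has 2 cycles (counting 1-cycles).

2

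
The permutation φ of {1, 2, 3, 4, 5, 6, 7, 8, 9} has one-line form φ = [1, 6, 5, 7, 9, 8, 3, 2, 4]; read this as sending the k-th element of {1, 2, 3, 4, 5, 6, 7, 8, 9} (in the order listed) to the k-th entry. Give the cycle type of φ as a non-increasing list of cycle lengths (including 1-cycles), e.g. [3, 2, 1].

The disjoint cycles are (1)(2, 6, 8)(3, 5, 9, 4, 7), with lengths 5, 3, 1 in non-increasing order.

[5, 3, 1]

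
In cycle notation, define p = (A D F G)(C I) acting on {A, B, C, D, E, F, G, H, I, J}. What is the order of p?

4

The cycle type of p is (4, 2, 1, 1, 1, 1).
The order is lcm(4, 2) = 4.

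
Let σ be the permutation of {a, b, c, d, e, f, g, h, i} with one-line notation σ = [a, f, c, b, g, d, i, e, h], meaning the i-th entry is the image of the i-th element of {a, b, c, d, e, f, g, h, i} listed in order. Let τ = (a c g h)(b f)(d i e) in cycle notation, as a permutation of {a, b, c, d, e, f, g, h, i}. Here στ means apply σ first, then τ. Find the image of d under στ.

(στ)(d) = τ(σ(d)). σ(d) = b, then τ(b) = f. So (στ)(d) = f.

f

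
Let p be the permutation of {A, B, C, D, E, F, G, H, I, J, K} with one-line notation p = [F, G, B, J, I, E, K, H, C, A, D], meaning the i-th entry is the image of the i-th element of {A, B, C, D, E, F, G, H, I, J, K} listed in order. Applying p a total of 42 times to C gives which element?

Tracing C → B → … returns to C after 10 steps, so C lies in a 10-cycle (A, F, E, I, C, B, G, K, D, J).
On a 10-cycle, p^10 is the identity, so p^42 = p^2 there (42 ≡ 2 mod 10).
Advancing 2 steps from C: C → B → G.

G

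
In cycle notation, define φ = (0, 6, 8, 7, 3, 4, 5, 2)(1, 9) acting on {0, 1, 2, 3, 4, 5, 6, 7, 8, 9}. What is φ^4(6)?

4

6 lies in the 8-cycle (0, 6, 8, 7, 3, 4, 5, 2).
Stepping 4 places around the cycle: 6 → 8 → 7 → 3 → 4.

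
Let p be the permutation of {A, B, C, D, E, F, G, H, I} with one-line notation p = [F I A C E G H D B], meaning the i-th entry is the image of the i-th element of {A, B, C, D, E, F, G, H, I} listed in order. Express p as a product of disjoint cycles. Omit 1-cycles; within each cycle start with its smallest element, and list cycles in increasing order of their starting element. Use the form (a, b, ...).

(A, F, G, H, D, C)(B, I)

Iterating p from A gives A → F → G → H → D → C → A; that is the 6-cycle (A, F, G, H, D, C).
Repeating from the next unused element and collecting all non-trivial cycles gives (A, F, G, H, D, C)(B, I).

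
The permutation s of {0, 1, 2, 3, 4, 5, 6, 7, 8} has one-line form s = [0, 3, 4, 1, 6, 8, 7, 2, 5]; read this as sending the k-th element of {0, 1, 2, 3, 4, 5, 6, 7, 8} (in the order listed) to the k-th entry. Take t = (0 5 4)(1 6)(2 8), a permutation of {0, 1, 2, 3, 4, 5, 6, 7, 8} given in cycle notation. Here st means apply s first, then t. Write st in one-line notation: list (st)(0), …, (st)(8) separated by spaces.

Chase each element through s then t: 0 → 0 → 5; 1 → 3 → 3; 2 → 4 → 0; 3 → 1 → 6; 4 → 6 → 1; 5 → 8 → 2; 6 → 7 → 7; 7 → 2 → 8; 8 → 5 → 4.
So st in one-line form is 5 3 0 6 1 2 7 8 4.

5 3 0 6 1 2 7 8 4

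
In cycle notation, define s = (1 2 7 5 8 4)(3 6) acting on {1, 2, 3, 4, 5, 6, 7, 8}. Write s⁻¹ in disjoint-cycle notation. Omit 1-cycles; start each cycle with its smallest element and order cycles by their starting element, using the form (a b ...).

Inverting a permutation written in cycle notation just reverses the order within every cycle.
Reversing each cycle of s and rotating so the smallest element leads gives (1 4 8 5 7 2)(3 6).

(1 4 8 5 7 2)(3 6)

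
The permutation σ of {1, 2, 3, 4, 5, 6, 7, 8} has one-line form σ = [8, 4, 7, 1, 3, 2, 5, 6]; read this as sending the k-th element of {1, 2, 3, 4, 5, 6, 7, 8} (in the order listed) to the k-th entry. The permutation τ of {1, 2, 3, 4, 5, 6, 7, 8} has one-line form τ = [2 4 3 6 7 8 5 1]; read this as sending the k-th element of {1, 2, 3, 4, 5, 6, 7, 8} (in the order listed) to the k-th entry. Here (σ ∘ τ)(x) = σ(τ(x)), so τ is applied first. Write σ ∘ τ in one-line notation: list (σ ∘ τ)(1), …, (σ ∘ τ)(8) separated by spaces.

4 1 7 2 5 6 3 8

(σ ∘ τ)(x) = σ(τ(x)). Computing each image: σ(τ(1)) = σ(2) = 4, σ(τ(2)) = σ(4) = 1, σ(τ(3)) = σ(3) = 7, σ(τ(4)) = σ(6) = 2, σ(τ(5)) = σ(7) = 5, σ(τ(6)) = σ(8) = 6, σ(τ(7)) = σ(5) = 3, σ(τ(8)) = σ(1) = 8.
Hence σ ∘ τ = [4 1 7 2 5 6 3 8].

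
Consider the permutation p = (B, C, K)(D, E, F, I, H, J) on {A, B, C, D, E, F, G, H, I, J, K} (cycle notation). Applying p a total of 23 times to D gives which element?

J

D lies in the 6-cycle (D, E, F, I, H, J).
Powers repeat with period 6 on this cycle, and 23 mod 6 = 5, so p^23(D) = p^5(D).
Advancing 5 steps from D: D → E → F → I → H → J.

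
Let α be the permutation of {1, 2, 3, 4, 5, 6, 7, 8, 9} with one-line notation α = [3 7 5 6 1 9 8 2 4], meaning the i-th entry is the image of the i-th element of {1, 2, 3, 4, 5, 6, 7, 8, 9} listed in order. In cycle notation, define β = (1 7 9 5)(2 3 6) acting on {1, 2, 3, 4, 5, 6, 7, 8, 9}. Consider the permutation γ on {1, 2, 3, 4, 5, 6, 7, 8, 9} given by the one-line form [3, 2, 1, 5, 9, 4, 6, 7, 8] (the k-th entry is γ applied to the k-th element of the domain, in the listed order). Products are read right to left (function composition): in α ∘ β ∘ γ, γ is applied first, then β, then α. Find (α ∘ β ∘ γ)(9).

2

Chase 9: γ(9) = 8; β(8) = 8; α(8) = 2. Hence (α ∘ β ∘ γ)(9) = 2.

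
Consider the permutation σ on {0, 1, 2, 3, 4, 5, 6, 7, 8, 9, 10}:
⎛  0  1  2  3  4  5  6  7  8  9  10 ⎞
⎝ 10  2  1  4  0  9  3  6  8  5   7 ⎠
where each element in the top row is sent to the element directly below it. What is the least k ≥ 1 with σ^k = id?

Decomposing into disjoint cycles gives cycle lengths 6, 2, 2, 1.
Since disjoint cycles commute, ord(σ) = lcm(6, 2, 2) = 6.

6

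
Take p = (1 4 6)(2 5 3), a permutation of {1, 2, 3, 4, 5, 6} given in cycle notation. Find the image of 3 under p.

2

Within (2 5 3), 3 ↦ 2.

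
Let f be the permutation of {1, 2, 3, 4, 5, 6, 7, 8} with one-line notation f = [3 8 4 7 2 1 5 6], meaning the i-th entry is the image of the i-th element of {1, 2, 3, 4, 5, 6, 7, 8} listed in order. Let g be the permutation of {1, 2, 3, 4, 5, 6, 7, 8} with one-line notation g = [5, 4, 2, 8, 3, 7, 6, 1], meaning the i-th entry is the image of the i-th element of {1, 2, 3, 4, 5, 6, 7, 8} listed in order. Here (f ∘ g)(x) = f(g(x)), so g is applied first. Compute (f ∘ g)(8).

First apply g: g(8) = 1, then f(1) = 3. Thus (f ∘ g)(8) = 3.

3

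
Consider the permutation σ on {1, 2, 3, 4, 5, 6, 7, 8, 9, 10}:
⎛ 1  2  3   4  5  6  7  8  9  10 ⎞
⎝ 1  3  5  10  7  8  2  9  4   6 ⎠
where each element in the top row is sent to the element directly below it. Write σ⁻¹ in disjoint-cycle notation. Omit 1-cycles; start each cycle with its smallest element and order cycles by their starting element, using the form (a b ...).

(2 7 5 3)(4 9 8 6 10)

The cycle decomposition of σ is (2 3 5 7)(4 10 6 8 9).
The inverse reverses every cycle; in canonical form, σ⁻¹ = (2 7 5 3)(4 9 8 6 10).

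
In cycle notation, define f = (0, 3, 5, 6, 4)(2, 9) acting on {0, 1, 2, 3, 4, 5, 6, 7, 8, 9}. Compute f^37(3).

3 lies in the 5-cycle (0, 3, 5, 6, 4).
Since the cycle has length 5, f^37 acts on it the same as f^2 (37 mod 5 = 2).
Advancing 2 steps from 3: 3 → 5 → 6.

6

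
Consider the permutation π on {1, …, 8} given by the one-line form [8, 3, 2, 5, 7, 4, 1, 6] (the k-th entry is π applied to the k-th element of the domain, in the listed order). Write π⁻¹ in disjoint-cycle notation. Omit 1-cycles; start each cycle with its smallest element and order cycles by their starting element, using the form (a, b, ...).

The cycle decomposition of π is (1, 8, 6, 4, 5, 7)(2, 3).
Reversing each cycle (and rotating so the smallest element leads) gives π⁻¹ = (1, 7, 5, 4, 6, 8)(2, 3).

(1, 7, 5, 4, 6, 8)(2, 3)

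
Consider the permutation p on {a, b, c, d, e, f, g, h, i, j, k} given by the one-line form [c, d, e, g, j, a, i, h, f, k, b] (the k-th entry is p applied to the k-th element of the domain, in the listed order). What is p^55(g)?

Tracing g → i → … returns to g after 10 steps, so g lies in a 10-cycle (a c e j k b d g i f).
Since the cycle has length 10, p^55 acts on it the same as p^5 (55 mod 10 = 5).
Stepping 5 places around the cycle: g → i → f → a → c → e.

e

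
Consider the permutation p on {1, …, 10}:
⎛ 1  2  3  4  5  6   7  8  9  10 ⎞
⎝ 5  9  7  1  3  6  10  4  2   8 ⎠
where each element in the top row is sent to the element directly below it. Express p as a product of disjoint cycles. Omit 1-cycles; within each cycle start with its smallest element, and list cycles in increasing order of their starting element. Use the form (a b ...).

Start at 1 and follow images: 1 → 5 → 3 → 7 → 10 → 8 → 4 → 1, giving the cycle (1 5 3 7 10 8 4).
Continuing from each remaining unvisited element yields (1 5 3 7 10 8 4)(2 9).

(1 5 3 7 10 8 4)(2 9)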